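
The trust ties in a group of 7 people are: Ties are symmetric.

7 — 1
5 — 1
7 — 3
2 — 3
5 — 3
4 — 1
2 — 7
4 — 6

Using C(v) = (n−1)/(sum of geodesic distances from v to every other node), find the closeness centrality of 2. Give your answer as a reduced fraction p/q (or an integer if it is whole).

Distances from 2: 1:2, 3:1, 4:3, 5:2, 6:4, 7:1. Sum = 13.
n = 7, so closeness = 6/13.

6/13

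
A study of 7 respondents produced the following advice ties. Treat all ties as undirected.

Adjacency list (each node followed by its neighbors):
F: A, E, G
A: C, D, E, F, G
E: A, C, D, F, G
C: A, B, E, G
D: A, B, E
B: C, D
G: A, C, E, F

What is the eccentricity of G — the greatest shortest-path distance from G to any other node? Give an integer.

2

Distances from G: A:1, B:2, C:1, D:2, E:1, F:1.
The largest is 2 (to B and D), so the eccentricity of G is 2.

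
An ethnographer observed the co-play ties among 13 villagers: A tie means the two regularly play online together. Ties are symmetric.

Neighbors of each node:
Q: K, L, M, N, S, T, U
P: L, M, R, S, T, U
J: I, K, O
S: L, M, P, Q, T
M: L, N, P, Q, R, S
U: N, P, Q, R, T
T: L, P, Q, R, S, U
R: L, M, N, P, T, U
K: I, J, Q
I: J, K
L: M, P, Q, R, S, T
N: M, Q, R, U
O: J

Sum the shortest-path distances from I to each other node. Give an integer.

Distances from I: J:1, K:1, L:3, M:3, N:3, O:2, P:4, Q:2, R:4, S:3, T:3, U:3.
Sum = 1 + 1 + 3 + 3 + 3 + 2 + 4 + 2 + 4 + 3 + 3 + 3 = 32.

32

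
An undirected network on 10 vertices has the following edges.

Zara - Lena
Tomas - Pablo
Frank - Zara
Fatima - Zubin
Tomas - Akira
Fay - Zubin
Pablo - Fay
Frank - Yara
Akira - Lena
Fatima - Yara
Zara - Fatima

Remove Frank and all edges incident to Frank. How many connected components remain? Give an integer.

Frank's neighbors (Yara and Zara) remain reachable from one another through other ties, so the rest of the network stays in one piece.

1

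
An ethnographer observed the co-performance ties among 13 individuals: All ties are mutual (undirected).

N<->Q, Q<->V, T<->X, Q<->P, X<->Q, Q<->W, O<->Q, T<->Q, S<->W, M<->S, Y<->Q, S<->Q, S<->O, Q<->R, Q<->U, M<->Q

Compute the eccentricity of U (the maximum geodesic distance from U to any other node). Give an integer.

Distances from U: M:2, N:2, O:2, P:2, Q:1, R:2, S:2, T:2, V:2, W:2, X:2, Y:2.
The largest is 2 (to M, W, T, N, X, Y, O, S, R, P, and V), so the eccentricity of U is 2.

2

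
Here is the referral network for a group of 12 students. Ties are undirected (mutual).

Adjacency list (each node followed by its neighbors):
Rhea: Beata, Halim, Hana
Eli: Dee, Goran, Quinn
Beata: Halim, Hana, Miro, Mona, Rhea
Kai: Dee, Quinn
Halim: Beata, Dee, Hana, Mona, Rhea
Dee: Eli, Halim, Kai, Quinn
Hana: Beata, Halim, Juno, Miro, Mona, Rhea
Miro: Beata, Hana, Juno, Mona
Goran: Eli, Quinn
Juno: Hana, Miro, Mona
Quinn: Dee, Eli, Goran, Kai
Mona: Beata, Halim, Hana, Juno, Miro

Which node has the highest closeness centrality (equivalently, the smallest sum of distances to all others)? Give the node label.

Farness (sum of distances to all others) for each node — Beata:22, Dee:20, Eli:27, Goran:35, Halim:18, Hana:21, Juno:29, Kai:28, Miro:28, Mona:22, Quinn:26, Rhea:24.
The smallest farness is 18, for Halim, so Halim has the highest closeness.

Halim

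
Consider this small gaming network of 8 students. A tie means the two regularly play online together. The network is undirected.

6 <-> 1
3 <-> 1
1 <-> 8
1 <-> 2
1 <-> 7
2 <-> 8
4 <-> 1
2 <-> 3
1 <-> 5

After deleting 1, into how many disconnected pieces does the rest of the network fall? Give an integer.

Without 1, the remaining ties split the others into: {2, 3, 8}; {4}; {6}; {5}; {7}.
That's 5 separate components.

5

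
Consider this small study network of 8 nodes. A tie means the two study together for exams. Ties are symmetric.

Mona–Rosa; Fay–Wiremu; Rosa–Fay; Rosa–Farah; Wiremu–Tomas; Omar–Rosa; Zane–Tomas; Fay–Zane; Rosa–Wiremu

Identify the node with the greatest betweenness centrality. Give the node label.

Unnormalized betweenness of each node: Farah:0, Fay:9/2, Mona:0, Omar:0, Rosa:15, Tomas:1/2, Wiremu:9/2, Zane:1/2.
Rosa has the largest value, 15, making it the main broker — the node through which the most shortest paths run.

Rosa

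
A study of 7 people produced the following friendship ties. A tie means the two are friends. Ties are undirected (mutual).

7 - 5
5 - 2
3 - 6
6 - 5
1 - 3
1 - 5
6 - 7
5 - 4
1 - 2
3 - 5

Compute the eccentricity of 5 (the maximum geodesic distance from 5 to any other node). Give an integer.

1

Distances from 5: 1:1, 2:1, 3:1, 4:1, 6:1, 7:1.
The largest is 1 (to 7, 1, 3, 4, 2, and 6), so the eccentricity of 5 is 1.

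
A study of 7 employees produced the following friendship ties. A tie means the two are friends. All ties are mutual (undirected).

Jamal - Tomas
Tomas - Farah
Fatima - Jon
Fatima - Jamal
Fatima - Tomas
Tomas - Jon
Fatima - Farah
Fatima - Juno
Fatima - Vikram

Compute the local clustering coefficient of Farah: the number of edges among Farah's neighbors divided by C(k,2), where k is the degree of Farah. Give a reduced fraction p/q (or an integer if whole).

1

Farah's neighbors: Fatima and Tomas (k = 2).
Possible neighbor pairs: C(2,2) = 1. Edges among them: Fatima–Tomas → e = 1.
Clustering(Farah) = 1/1.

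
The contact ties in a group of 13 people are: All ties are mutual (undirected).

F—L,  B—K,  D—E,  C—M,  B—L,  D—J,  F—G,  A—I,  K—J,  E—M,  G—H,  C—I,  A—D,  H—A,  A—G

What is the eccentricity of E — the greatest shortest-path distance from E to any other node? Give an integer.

5

Distances from E: A:2, B:4, C:2, D:1, F:4, G:3, H:3, I:3, J:2, K:3, L:5, M:1.
The largest is 5 (to L), so the eccentricity of E is 5.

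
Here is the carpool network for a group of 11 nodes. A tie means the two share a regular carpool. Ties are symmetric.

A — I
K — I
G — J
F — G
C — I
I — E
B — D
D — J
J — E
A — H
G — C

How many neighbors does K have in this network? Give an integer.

K is directly tied to I. That is 1 neighbor, so the degree of K is 1.

1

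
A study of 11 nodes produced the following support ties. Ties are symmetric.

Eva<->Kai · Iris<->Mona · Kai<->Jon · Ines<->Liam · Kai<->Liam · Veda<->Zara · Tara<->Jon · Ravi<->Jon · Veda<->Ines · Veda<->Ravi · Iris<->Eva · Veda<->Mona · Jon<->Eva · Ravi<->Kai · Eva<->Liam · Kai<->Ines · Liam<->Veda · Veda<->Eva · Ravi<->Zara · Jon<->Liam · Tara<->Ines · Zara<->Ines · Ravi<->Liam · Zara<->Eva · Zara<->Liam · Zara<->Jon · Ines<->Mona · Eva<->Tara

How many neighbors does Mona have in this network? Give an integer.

3

Mona is directly tied to Ines, Iris, and Veda. That is 3 neighbors, so the degree of Mona is 3.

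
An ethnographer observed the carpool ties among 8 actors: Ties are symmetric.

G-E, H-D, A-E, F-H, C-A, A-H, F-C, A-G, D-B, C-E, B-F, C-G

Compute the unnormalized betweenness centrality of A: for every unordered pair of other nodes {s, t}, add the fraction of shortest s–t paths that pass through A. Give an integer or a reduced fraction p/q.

29/6

Pairs whose geodesics pass through A — H–E: 1; H–C: 1/2; H–G: 1; D–E: 1; D–C: 1/3; D–G: 1.
All other pairs contribute 0.
Summing the contributions gives betweenness(A) = 29/6.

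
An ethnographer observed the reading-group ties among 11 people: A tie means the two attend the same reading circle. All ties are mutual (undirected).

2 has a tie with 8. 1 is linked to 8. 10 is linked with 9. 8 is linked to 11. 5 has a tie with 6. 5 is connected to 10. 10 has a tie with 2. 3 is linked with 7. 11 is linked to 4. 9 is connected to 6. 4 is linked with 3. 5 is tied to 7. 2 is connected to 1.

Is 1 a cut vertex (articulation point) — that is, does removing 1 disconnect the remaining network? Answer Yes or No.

Even without 1, every remaining node can still reach every other (the residual graph is connected), so 1 is not a cut vertex.

No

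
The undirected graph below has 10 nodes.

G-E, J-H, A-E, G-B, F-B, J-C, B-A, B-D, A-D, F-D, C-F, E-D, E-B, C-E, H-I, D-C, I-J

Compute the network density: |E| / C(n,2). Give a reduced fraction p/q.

17/45

There are 17 edges and 10 nodes, so the maximum possible is C(10,2) = 45.
Density = 17/45.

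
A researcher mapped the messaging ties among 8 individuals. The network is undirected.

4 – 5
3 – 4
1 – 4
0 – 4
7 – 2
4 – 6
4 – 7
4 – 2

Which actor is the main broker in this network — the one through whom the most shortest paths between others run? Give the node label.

Unnormalized betweenness of each node: 0:0, 1:0, 2:0, 3:0, 4:20, 5:0, 6:0, 7:0.
4 has the largest value, 20, making it the main broker — the node through which the most shortest paths run.

4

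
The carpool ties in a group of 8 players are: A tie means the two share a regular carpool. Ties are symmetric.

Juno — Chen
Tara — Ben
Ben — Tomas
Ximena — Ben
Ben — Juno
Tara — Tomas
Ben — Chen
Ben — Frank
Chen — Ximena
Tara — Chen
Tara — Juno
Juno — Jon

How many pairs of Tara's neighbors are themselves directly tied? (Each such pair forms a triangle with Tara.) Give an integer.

Tara's neighbors: Ben, Chen, Juno, and Tomas.
Neighbor pairs that are themselves tied: Tara–Ben–Chen; Tara–Ben–Juno; Tara–Ben–Tomas; Tara–Chen–Juno. Each forms one triangle with Tara, for 4 in total.

4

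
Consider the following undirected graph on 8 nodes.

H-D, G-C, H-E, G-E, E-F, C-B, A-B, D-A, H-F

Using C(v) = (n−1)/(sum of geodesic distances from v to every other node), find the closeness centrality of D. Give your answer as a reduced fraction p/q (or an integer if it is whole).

1/2

Distances from D: A:1, B:2, C:3, E:2, F:2, G:3, H:1. Sum = 14.
n = 8, so closeness = 7/14 = 1/2.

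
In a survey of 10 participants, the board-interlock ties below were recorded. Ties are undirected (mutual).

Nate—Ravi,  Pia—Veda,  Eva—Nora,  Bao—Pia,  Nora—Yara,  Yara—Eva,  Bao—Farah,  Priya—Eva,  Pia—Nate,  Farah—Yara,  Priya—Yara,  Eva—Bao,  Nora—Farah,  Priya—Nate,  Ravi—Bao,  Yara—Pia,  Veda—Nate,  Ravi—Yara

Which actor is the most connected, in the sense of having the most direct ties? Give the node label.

Yara

Degrees — Bao:4, Eva:4, Farah:3, Nate:4, Nora:3, Pia:4, Priya:3, Ravi:3, Veda:2, Yara:6.
The maximum is 6, attained only by Yara.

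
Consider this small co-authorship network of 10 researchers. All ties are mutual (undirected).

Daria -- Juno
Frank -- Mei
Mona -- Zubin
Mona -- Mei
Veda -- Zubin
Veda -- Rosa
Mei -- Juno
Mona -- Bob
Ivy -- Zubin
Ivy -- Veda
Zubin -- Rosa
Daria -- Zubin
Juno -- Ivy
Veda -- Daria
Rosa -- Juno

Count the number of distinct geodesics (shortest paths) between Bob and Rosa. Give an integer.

1

The shortest distance is 3, and the only length-3 path is Bob–Mona–Zubin–Rosa. So there is exactly 1 shortest path.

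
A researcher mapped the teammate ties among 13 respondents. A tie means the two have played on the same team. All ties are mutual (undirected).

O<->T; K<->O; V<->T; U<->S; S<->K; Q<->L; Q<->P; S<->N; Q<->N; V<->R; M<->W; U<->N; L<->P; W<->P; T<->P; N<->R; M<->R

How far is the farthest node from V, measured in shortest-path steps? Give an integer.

3

Distances from V: K:3, L:3, M:2, N:2, O:2, P:2, Q:3, R:1, S:3, T:1, U:3, W:3.
The largest is 3 (to W, L, Q, K, U, and S), so the eccentricity of V is 3.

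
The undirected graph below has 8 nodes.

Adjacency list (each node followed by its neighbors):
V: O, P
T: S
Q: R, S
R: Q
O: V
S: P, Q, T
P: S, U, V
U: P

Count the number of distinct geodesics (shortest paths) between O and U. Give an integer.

The shortest distance is 3, and the only length-3 path is O–V–P–U. So there is exactly 1 shortest path.

1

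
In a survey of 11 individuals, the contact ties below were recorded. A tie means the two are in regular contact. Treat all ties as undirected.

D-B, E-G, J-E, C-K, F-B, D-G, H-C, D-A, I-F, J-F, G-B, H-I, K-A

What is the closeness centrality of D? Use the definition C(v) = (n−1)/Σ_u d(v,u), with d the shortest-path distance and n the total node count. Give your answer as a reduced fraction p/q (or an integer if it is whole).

Distances from D: A:1, B:1, C:3, E:2, F:2, G:1, H:4, I:3, J:3, K:2. Sum = 22.
n = 11, so closeness = 10/22 = 5/11.

5/11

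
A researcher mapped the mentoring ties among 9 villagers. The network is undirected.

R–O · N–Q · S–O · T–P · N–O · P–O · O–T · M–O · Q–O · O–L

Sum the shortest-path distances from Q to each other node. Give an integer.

14

Distances from Q: L:2, M:2, N:1, O:1, P:2, R:2, S:2, T:2.
Sum = 2 + 2 + 1 + 1 + 2 + 2 + 2 + 2 = 14.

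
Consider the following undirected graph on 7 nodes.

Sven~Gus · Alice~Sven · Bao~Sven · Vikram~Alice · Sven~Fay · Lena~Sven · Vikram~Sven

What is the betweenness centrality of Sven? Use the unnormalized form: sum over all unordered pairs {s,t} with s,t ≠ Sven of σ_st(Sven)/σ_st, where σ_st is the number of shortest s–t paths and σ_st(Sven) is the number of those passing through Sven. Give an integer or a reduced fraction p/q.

14

Pairs whose geodesics pass through Sven — Gus–Fay: 1; Gus–Bao: 1; Gus–Alice: 1; Gus–Vikram: 1; Gus–Lena: 1; Fay–Bao: 1; Fay–Alice: 1; Fay–Vikram: 1; Fay–Lena: 1; Bao–Alice: 1; Bao–Vikram: 1; Bao–Lena: 1; Alice–Lena: 1; Vikram–Lena: 1.
All other pairs contribute 0.
Summing the contributions gives betweenness(Sven) = 14.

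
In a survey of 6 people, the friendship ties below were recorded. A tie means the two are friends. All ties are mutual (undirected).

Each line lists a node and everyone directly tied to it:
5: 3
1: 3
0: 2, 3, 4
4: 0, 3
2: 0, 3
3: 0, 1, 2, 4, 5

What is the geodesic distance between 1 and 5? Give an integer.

2

One shortest route is 1 – 3 – 5, which uses 2 edges, and 1 and 5 are not directly tied, so nothing shorter exists. So d(1,5) = 2.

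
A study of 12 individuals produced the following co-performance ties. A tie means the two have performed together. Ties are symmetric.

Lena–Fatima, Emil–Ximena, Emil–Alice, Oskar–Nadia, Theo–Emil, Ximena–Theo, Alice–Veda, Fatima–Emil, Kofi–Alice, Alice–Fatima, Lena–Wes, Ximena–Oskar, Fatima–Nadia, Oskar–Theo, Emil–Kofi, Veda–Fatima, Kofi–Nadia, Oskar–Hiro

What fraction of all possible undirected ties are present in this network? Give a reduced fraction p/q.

3/11

There are 18 edges and 12 nodes, so the maximum possible is C(12,2) = 66.
Density = 18/66 = 3/11.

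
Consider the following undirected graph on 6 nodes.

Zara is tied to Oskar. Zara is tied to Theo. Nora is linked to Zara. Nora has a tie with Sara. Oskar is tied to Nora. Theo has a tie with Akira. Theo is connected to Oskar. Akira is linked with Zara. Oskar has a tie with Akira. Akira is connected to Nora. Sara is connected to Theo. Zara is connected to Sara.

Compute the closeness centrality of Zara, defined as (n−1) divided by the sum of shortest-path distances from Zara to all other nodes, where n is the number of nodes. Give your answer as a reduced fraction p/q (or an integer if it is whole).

1

Distances from Zara: Akira:1, Nora:1, Oskar:1, Sara:1, Theo:1. Sum = 5.
n = 6, so closeness = 5/5 = 1.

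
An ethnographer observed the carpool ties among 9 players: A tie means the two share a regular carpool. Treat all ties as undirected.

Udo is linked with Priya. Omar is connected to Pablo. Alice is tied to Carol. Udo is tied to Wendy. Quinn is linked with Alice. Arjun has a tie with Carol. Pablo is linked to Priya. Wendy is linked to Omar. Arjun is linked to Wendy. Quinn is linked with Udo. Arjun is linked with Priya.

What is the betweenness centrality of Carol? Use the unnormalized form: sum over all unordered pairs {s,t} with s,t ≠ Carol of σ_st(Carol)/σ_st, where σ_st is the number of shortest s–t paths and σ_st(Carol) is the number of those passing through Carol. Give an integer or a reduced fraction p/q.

Pairs whose geodesics pass through Carol — Pablo–Alice: 1/2; Priya–Alice: 1/2; Arjun–Alice: 1; Arjun–Quinn: 1/3; Alice–Wendy: 1/2; Alice–Omar: 1/2.
All other pairs contribute 0.
Summing the contributions gives betweenness(Carol) = 10/3.

10/3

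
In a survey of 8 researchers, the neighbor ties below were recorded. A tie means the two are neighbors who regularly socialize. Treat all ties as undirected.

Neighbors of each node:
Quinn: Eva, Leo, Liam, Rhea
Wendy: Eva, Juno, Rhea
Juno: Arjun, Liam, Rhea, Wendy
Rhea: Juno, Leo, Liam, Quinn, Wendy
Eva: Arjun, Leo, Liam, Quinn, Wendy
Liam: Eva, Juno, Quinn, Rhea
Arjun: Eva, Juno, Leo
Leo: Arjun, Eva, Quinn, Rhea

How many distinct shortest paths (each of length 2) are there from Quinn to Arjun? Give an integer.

2

The shortest distance is 2. The length-2 paths are: Quinn–Leo–Arjun; Quinn–Eva–Arjun.
That gives 2 distinct shortest paths.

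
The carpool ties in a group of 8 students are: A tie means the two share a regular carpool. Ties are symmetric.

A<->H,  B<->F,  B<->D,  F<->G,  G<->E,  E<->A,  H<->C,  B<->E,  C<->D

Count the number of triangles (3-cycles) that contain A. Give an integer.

A's neighbors are E and H, but none of them are tied to each other, so no triangle contains A.

0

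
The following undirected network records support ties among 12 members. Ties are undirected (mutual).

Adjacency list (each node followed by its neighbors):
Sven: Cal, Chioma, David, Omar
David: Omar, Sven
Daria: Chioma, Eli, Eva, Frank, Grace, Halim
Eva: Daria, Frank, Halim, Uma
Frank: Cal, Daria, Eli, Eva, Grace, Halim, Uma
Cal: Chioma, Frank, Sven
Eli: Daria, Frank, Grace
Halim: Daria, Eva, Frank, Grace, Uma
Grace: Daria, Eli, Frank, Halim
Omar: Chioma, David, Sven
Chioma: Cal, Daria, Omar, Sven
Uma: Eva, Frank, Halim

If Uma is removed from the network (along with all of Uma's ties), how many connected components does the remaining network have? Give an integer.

1

Uma's neighbors (Eva, Frank, and Halim) remain reachable from one another through other ties, so the rest of the network stays in one piece.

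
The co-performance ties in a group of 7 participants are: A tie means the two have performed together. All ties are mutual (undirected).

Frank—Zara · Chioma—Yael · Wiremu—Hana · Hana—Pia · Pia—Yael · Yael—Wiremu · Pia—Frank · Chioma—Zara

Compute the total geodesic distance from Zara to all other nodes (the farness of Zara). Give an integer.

12

Distances from Zara: Chioma:1, Frank:1, Hana:3, Pia:2, Wiremu:3, Yael:2.
Sum = 1 + 1 + 3 + 2 + 3 + 2 = 12.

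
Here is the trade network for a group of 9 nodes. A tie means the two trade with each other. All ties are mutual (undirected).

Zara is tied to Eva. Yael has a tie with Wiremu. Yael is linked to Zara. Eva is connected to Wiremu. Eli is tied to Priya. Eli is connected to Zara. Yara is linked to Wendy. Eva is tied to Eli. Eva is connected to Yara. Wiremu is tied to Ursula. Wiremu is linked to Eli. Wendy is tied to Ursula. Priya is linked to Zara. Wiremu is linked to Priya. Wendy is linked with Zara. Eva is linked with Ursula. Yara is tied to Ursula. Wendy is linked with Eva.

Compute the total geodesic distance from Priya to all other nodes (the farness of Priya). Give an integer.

14

Distances from Priya: Eli:1, Eva:2, Ursula:2, Wendy:2, Wiremu:1, Yael:2, Yara:3, Zara:1.
Sum = 1 + 2 + 2 + 2 + 1 + 2 + 3 + 1 = 14.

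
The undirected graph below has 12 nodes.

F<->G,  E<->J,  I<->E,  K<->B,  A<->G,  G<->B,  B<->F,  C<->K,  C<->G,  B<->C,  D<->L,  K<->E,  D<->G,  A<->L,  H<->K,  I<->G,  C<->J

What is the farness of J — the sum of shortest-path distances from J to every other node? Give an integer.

Distances from J: A:3, B:2, C:1, D:3, E:1, F:3, G:2, H:3, I:2, K:2, L:4.
Sum = 3 + 2 + 1 + 3 + 1 + 3 + 2 + 3 + 2 + 2 + 4 = 26.

26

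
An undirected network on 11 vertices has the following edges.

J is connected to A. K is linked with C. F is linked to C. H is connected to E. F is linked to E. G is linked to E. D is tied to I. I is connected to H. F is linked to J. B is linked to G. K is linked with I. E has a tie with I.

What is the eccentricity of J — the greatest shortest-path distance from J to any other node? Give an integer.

Distances from J: A:1, B:4, C:2, D:4, E:2, F:1, G:3, H:3, I:3, K:3.
The largest is 4 (to B and D), so the eccentricity of J is 4.

4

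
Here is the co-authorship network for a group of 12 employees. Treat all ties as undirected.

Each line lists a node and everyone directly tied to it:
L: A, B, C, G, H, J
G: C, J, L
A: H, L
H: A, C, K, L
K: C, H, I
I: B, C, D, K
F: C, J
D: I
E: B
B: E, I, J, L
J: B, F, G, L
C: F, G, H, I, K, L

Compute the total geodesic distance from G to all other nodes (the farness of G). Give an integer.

21

Distances from G: A:2, B:2, C:1, D:3, E:3, F:2, H:2, I:2, J:1, K:2, L:1.
Sum = 2 + 2 + 1 + 3 + 3 + 2 + 2 + 2 + 1 + 2 + 1 = 21.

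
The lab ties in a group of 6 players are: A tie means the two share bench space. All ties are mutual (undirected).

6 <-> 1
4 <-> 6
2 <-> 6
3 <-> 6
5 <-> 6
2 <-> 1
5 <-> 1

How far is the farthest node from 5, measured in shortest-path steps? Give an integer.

Distances from 5: 1:1, 2:2, 3:2, 4:2, 6:1.
The largest is 2 (to 2, 3, and 4), so the eccentricity of 5 is 2.

2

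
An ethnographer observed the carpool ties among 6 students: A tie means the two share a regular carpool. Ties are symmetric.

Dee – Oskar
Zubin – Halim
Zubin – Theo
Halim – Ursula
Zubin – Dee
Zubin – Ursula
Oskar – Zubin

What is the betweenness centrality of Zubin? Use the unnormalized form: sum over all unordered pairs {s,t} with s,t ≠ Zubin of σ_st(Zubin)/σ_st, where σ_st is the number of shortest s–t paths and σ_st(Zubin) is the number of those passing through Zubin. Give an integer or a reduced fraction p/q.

8

Pairs whose geodesics pass through Zubin — Ursula–Oskar: 1; Ursula–Dee: 1; Ursula–Theo: 1; Oskar–Theo: 1; Oskar–Halim: 1; Dee–Theo: 1; Dee–Halim: 1; Theo–Halim: 1.
All other pairs contribute 0.
Summing the contributions gives betweenness(Zubin) = 8.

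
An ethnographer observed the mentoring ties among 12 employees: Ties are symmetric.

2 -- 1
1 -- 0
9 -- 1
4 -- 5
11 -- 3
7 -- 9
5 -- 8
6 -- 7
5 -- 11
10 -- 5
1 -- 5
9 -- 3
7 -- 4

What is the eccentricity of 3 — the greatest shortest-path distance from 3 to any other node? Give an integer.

3

Distances from 3: 0:3, 1:2, 2:3, 4:3, 5:2, 6:3, 7:2, 8:3, 9:1, 10:3, 11:1.
The largest is 3 (to 8, 10, 4, 6, 2, and 0), so the eccentricity of 3 is 3.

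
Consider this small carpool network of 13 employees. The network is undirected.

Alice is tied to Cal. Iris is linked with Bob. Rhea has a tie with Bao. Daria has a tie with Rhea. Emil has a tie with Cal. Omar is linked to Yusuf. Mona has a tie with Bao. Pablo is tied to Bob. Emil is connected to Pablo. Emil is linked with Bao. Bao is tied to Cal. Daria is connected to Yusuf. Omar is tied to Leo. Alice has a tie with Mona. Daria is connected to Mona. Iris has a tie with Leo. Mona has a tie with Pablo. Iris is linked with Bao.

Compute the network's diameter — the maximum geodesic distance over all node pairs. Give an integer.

Eccentricity of each node (its greatest distance to any other): Alice:4, Bao:3, Bob:4, Cal:4, Daria:3, Emil:4, Iris:3, Leo:4, Mona:3, Omar:4, Pablo:4, Rhea:3, Yusuf:4.
The maximum eccentricity is 4, realized for instance by the pair Alice–Leo via Alice – Cal – Bao – Iris – Leo. So the diameter is 4.

4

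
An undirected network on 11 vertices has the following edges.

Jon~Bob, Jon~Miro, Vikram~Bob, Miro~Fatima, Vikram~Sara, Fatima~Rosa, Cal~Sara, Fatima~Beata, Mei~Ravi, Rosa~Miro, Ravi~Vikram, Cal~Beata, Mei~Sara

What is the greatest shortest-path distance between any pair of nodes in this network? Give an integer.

Eccentricity of each node (its greatest distance to any other): Beata:4, Bob:4, Cal:4, Fatima:5, Jon:4, Mei:5, Miro:5, Ravi:5, Rosa:5, Sara:4, Vikram:4.
The maximum eccentricity is 5, realized for instance by the pair Mei–Miro via Mei – Sara – Cal – Beata – Fatima – Miro. So the diameter is 5.

5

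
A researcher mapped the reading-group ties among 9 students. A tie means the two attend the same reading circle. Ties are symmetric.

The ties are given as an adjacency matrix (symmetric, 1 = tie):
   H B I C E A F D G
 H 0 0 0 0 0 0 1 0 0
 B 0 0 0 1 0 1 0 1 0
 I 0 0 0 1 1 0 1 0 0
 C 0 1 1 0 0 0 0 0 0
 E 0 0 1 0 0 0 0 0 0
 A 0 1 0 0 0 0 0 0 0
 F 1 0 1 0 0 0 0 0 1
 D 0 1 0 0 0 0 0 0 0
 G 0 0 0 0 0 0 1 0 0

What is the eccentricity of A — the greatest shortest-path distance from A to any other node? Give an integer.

Distances from A: B:1, C:2, D:2, E:4, F:4, G:5, H:5, I:3.
The largest is 5 (to H and G), so the eccentricity of A is 5.

5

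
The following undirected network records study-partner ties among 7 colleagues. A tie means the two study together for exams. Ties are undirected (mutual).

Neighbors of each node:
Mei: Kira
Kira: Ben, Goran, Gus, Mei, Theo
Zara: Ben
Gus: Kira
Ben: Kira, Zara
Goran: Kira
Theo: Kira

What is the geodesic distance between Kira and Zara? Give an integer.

2

One shortest route is Kira – Ben – Zara, which uses 2 edges, and Kira and Zara are not directly tied, so nothing shorter exists. So d(Kira,Zara) = 2.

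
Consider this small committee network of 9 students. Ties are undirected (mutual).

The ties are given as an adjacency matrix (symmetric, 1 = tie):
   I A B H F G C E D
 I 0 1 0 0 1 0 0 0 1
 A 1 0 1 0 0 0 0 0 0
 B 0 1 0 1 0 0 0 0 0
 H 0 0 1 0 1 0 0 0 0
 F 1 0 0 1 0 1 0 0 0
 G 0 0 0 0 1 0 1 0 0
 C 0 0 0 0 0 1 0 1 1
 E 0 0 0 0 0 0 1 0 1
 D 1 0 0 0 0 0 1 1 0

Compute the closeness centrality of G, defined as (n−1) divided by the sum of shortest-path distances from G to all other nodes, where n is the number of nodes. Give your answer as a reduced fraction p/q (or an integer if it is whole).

1/2

Distances from G: A:3, B:3, C:1, D:2, E:2, F:1, H:2, I:2. Sum = 16.
n = 9, so closeness = 8/16 = 1/2.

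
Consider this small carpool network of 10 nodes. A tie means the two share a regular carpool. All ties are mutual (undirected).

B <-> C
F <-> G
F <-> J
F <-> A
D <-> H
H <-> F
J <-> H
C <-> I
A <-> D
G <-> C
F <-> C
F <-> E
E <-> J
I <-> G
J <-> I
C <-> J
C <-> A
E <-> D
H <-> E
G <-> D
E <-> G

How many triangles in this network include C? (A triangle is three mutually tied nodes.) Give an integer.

C's neighbors: A, B, F, G, I, and J.
Neighbor pairs that are themselves tied: C–A–F; C–F–G; C–F–J; C–G–I; C–I–J. Each forms one triangle with C, for 5 in total.

5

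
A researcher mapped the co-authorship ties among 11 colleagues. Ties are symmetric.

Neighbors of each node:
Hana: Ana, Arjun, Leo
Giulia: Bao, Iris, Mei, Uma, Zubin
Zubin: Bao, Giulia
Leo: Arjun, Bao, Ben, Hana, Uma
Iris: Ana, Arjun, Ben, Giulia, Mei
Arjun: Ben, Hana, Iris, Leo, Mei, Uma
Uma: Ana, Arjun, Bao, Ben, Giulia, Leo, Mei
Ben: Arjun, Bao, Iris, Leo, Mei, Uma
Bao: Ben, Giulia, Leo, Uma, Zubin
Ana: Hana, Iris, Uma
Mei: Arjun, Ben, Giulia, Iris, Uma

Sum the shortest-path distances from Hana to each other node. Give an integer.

Distances from Hana: Ana:1, Arjun:1, Bao:2, Ben:2, Giulia:3, Iris:2, Leo:1, Mei:2, Uma:2, Zubin:3.
Sum = 1 + 1 + 2 + 2 + 3 + 2 + 1 + 2 + 2 + 3 = 19.

19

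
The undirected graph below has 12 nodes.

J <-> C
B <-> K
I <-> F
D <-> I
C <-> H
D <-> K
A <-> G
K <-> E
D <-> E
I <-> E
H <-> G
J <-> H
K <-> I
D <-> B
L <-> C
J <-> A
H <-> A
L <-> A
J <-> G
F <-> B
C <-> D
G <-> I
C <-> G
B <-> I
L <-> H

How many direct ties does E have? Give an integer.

E is directly tied to D, I, and K. That is 3 neighbors, so the degree of E is 3.

3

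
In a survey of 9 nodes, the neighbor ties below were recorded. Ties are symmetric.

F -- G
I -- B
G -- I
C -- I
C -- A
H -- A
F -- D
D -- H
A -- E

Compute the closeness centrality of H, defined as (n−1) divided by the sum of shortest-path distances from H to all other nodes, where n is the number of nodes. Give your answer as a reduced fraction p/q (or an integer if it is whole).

4/9

Distances from H: A:1, B:4, C:2, D:1, E:2, F:2, G:3, I:3. Sum = 18.
n = 9, so closeness = 8/18 = 4/9.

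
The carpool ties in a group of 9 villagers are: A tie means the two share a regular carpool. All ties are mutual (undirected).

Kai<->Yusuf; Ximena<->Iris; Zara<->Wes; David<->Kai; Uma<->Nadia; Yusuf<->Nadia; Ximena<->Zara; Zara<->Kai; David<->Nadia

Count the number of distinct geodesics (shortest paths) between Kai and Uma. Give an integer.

2

The shortest distance is 3. The length-3 paths are: Kai–David–Nadia–Uma; Kai–Yusuf–Nadia–Uma.
That gives 2 distinct shortest paths.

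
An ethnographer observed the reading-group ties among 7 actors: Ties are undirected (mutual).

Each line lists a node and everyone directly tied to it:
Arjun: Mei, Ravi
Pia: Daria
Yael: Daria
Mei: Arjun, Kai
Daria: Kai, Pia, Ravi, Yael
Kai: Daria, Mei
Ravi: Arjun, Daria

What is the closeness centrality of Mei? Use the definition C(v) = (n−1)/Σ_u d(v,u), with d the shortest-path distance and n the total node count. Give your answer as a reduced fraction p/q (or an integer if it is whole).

Distances from Mei: Arjun:1, Daria:2, Kai:1, Pia:3, Ravi:2, Yael:3. Sum = 12.
n = 7, so closeness = 6/12 = 1/2.

1/2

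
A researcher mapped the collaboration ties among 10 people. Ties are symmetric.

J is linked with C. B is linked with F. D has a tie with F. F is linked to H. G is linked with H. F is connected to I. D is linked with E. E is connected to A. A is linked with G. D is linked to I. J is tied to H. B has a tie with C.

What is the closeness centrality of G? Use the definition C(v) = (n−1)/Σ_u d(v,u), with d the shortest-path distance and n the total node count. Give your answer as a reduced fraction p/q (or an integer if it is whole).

Distances from G: A:1, B:3, C:3, D:3, E:2, F:2, H:1, I:3, J:2. Sum = 20.
n = 10, so closeness = 9/20.

9/20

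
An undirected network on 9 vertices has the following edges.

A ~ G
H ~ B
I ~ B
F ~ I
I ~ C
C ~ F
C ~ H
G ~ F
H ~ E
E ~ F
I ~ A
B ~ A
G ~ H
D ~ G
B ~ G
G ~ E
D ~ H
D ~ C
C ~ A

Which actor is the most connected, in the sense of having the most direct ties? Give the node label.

G

Degrees — A:4, B:4, C:5, D:3, E:3, F:4, G:6, H:5, I:4.
The maximum is 6, attained only by G.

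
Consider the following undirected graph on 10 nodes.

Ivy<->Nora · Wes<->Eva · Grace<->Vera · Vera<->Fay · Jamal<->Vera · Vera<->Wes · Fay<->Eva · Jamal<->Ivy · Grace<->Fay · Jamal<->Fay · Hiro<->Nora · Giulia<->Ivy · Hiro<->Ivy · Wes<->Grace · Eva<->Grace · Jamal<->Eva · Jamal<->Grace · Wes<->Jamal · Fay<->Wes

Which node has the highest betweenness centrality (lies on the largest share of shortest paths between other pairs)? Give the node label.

Unnormalized betweenness of each node: Eva:0, Fay:1/4, Giulia:0, Grace:1/4, Hiro:0, Ivy:20, Jamal:81/4, Nora:0, Vera:0, Wes:1/4.
Jamal has the largest value, 81/4, making it the main broker — the node through which the most shortest paths run.

Jamal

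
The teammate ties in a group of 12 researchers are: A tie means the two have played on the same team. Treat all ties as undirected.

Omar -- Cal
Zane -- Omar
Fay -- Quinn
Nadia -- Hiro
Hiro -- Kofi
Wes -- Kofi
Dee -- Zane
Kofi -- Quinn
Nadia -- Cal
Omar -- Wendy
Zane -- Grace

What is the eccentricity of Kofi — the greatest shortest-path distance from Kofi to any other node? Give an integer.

6

Distances from Kofi: Cal:3, Dee:6, Fay:2, Grace:6, Hiro:1, Nadia:2, Omar:4, Quinn:1, Wendy:5, Wes:1, Zane:5.
The largest is 6 (to Grace and Dee), so the eccentricity of Kofi is 6.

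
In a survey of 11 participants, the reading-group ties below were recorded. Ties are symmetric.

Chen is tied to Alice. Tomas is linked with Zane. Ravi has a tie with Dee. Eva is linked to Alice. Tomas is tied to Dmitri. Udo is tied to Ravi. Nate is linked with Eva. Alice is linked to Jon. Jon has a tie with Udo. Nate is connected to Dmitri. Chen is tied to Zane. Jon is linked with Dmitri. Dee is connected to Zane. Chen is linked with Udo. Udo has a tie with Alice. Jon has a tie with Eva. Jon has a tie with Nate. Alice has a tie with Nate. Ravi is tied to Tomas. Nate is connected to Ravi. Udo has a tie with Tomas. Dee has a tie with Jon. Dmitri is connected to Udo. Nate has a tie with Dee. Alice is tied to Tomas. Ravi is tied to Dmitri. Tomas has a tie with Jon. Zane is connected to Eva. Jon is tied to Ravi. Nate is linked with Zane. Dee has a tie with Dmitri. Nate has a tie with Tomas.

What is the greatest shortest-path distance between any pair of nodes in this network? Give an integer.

2

Eccentricity of each node (its greatest distance to any other): Alice:2, Chen:2, Dee:2, Dmitri:2, Eva:2, Jon:2, Nate:2, Ravi:2, Tomas:2, Udo:2, Zane:2.
The maximum eccentricity is 2, realized for instance by the pair Udo–Zane via Udo – Tomas – Zane. So the diameter is 2.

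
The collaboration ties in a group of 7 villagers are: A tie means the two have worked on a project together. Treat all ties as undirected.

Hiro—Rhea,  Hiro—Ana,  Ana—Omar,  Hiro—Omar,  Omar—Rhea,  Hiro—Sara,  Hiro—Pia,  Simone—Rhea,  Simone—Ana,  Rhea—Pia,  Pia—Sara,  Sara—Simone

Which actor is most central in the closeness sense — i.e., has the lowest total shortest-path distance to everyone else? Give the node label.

Farness (sum of distances to all others) for each node — Ana:9, Hiro:7, Omar:9, Pia:9, Rhea:8, Sara:9, Simone:9.
The smallest farness is 7, for Hiro, so Hiro has the highest closeness.

Hiro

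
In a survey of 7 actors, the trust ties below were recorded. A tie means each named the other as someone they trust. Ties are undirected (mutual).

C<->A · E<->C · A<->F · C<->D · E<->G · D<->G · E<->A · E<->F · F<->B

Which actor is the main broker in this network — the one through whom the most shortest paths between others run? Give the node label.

E

Unnormalized betweenness of each node: A:5/3, B:0, C:17/6, D:1/2, E:35/6, F:5, G:7/6.
E has the largest value, 35/6, making it the main broker — the node through which the most shortest paths run.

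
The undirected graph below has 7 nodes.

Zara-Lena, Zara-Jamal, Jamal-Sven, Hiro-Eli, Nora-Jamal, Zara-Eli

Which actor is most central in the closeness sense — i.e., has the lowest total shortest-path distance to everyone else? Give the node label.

Zara

Farness (sum of distances to all others) for each node — Eli:12, Hiro:17, Jamal:10, Lena:14, Nora:15, Sven:15, Zara:9.
The smallest farness is 9, for Zara, so Zara has the highest closeness.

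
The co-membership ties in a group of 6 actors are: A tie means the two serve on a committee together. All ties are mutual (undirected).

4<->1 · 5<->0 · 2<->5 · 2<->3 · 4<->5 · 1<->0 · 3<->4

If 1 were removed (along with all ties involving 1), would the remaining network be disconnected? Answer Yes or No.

Even without 1, every remaining node can still reach every other (the residual graph is connected), so 1 is not a cut vertex.

No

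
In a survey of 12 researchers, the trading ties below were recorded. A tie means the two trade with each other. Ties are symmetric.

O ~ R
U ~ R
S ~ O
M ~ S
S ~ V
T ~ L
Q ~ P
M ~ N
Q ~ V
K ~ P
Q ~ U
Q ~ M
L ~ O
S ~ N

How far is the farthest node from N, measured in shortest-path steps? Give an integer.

4

Distances from N: K:4, L:3, M:1, O:2, P:3, Q:2, R:3, S:1, T:4, U:3, V:2.
The largest is 4 (to K and T), so the eccentricity of N is 4.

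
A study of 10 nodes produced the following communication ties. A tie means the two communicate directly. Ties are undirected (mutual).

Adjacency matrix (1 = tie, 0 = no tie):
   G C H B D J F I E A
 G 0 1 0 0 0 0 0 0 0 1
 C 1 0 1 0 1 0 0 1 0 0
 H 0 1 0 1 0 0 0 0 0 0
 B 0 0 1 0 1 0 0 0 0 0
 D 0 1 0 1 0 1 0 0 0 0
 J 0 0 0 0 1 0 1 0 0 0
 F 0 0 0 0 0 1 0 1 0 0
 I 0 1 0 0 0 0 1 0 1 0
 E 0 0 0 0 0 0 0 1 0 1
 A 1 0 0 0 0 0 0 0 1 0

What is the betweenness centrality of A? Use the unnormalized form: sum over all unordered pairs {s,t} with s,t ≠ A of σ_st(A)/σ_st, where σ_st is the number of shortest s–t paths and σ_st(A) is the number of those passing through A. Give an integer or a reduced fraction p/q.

1

Pairs whose geodesics pass through A — G–E: 1.
All other pairs contribute 0.
Summing the contributions gives betweenness(A) = 1.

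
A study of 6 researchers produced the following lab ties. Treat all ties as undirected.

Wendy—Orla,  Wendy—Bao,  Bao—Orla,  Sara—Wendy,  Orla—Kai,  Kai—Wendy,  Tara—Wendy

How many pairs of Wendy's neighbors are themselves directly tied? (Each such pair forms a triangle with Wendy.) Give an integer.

2

Wendy's neighbors: Bao, Kai, Orla, Sara, and Tara.
Neighbor pairs that are themselves tied: Wendy–Bao–Orla; Wendy–Kai–Orla. Each forms one triangle with Wendy, for 2 in total.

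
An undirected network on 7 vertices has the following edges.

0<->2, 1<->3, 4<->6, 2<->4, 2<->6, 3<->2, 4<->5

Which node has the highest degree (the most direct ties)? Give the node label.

Degrees — 0:1, 1:1, 2:4, 3:2, 4:3, 5:1, 6:2.
The maximum is 4, attained only by 2.

2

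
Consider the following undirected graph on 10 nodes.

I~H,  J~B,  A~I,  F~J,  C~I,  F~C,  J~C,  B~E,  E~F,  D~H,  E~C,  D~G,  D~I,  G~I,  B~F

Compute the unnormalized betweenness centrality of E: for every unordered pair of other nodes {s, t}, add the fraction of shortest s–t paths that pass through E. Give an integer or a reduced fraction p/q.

2

Pairs whose geodesics pass through E — B–C: 1/3; B–A: 1/3; B–G: 1/3; B–I: 1/3; B–H: 1/3; B–D: 1/3.
All other pairs contribute 0.
Summing the contributions gives betweenness(E) = 2.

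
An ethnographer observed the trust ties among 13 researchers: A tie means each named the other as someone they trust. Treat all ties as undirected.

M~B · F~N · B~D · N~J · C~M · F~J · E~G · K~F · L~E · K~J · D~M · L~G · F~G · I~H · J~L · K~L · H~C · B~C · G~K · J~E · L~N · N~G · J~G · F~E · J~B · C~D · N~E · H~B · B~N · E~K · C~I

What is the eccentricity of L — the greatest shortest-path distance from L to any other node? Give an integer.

4

Distances from L: B:2, C:3, D:3, E:1, F:2, G:1, H:3, I:4, J:1, K:1, M:3, N:1.
The largest is 4 (to I), so the eccentricity of L is 4.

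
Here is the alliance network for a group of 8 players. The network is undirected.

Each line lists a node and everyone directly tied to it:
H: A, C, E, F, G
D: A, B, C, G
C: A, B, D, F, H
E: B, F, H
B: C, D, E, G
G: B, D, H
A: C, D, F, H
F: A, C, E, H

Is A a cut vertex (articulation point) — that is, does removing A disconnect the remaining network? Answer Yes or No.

No

Even without A, every remaining node can still reach every other (the residual graph is connected), so A is not a cut vertex.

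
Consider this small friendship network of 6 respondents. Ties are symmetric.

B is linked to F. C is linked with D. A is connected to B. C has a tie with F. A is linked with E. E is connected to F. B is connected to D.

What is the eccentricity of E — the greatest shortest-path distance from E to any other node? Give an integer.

3

Distances from E: A:1, B:2, C:2, D:3, F:1.
The largest is 3 (to D), so the eccentricity of E is 3.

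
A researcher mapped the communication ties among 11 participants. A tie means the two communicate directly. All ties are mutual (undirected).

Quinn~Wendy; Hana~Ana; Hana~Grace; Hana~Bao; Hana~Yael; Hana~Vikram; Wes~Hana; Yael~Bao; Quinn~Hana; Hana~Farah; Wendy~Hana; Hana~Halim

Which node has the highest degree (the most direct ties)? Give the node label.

Degrees — Ana:1, Bao:2, Farah:1, Grace:1, Halim:1, Hana:10, Quinn:2, Vikram:1, Wendy:2, Wes:1, Yael:2.
The maximum is 10, attained only by Hana.

Hana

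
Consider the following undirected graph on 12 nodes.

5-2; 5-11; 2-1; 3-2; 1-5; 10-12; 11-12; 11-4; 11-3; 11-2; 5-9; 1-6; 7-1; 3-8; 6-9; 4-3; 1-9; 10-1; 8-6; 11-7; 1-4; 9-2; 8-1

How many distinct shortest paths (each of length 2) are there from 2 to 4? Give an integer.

The shortest distance is 2. The length-2 paths are: 2–3–4; 2–11–4; 2–1–4.
That gives 3 distinct shortest paths.

3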